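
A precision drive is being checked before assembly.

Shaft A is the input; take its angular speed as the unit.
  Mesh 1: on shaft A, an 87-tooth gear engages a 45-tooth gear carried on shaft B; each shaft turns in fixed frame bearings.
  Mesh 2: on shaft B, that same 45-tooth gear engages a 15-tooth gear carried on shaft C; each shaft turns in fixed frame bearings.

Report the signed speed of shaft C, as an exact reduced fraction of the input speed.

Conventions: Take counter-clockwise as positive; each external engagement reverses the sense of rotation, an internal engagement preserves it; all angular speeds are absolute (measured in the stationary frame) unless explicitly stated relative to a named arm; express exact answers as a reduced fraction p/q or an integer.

29/5

2-mesh fixed-axis compound train (all bearings frame-fixed)
mesh 1 [87T→45T]: |ω|/ω_in = 1×87/45 = 29/15, sense flips to −
mesh 2 [45T→15T]: |ω|/ω_in = (29/15)×45/15 = 29/5, sense flips to +
signed output speed (× input speed) = 29/5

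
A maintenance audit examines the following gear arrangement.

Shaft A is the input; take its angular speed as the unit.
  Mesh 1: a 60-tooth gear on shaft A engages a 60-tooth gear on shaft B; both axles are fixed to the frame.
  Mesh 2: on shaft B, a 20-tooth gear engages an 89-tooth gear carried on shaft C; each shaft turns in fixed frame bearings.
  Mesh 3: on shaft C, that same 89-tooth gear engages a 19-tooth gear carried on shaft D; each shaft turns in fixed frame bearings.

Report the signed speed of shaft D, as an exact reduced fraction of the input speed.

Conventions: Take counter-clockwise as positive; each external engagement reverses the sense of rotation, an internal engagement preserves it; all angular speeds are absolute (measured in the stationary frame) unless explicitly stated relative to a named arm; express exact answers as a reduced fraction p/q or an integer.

3-mesh fixed-axis compound train (all bearings frame-fixed)
mesh 1 [60T→60T]: |ω|/ω_in = 1×60/60 = 1, sense flips to −
mesh 2 [20T→89T]: |ω|/ω_in = 1×20/89 = 20/89, sense flips to +
mesh 3 [89T→19T]: |ω|/ω_in = (20/89)×89/19 = 20/19, sense flips to −
signed output speed (× input speed) = -20/19

-20/19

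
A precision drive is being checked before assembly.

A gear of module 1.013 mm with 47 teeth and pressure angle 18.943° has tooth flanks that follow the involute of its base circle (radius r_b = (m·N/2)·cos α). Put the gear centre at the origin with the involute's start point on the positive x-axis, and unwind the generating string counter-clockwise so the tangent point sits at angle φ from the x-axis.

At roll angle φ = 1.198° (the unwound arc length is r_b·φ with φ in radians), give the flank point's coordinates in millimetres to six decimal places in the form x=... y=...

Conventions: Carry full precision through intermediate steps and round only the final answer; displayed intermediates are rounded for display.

x=22.521163 y=0.000069

topology: single-mesh involute geometry — m = 1.013, N = 47
pitch radius r_p = m·N/2 = 1.013·47/2 = 23.805500
base radius r_b = r_p·cos α = 23.805500·cos 18.943° = 22.516242
roll angle φ = 1.198° = 0.02090904 rad
x = r_b·(cos φ + φ·sin φ) = 22.521163
y = r_b·(sin φ − φ·cos φ) = 0.000069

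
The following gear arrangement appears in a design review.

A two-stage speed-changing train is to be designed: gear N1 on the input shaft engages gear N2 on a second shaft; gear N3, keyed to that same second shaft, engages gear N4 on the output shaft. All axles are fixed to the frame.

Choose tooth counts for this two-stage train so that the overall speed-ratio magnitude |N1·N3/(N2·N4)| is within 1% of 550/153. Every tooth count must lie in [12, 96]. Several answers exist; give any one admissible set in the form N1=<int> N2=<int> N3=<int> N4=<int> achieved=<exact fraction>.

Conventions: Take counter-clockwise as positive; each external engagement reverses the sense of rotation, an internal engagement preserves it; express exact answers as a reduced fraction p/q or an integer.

class = fixed-axis compound train [2-stage, 550/153 wanted]
target = 550/153 in lowest terms: an exact hit needs N1·N3 = k·550 and N2·N4 = k·153 for one integer k, every count in [12, 96]; additionally prefer no 1:1 stage (N1 ≠ N2, N3 ≠ N4)
k = 1: no 1:1-free in-range split of k·550 and k·153 into factor pairs; take k = 2
k = 2: N1·N3 = 1100 = 20·55, N2·N4 = 306 = 17·18
achieved = 20·55/(17·18) = 550/153; |achieved − target| = 0 ≤ 11/306 ✓

N1=20 N2=17 N3=55 N4=18 achieved=550/153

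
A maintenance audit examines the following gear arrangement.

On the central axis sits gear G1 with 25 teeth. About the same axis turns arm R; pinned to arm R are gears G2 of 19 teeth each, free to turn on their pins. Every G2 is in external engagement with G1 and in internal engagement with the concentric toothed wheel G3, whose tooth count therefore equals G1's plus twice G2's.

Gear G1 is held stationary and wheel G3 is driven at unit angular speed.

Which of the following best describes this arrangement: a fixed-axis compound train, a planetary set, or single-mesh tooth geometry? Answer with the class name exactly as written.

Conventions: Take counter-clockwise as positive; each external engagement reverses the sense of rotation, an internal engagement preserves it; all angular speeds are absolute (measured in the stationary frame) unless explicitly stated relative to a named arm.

planetary set

planetary set (25T centre, 19T on arm, 63T internal) — Willis relation
classification: planetary set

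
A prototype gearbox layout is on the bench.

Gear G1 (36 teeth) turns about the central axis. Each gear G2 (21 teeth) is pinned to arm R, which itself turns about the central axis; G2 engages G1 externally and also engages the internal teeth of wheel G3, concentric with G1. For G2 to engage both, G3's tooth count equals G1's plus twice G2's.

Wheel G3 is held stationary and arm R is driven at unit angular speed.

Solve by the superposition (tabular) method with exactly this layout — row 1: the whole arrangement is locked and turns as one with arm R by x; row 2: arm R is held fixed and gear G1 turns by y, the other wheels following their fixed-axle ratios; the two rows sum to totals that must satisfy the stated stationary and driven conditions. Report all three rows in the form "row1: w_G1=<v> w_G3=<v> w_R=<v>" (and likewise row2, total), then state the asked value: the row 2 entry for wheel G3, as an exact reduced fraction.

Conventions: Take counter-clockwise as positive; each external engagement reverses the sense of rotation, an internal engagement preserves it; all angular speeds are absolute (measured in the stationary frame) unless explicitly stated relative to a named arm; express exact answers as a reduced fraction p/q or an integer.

planetary set (36T centre, 21T on arm, 78T internal) — Willis relation
row 1: whole set turns with the arm by x
row 2 — arm fixed, fixed-axis ratios: sun y, ring −(36/78)·y, arm 0
boundary: total ω_ring = x − (36/78)·y = 0 and total ω_arm = x = 1  ⇒  y = 13/6, x = 1
row 2 ring = −(36/78)·13/6 = -1
totals (row 1 + row 2): sun 1 + 13/6 = 19/6, ring 1 + (-1) = 0, arm 1 + 0 = 1
asked cell (row2, ring) = -1

row1: w_G1=1 w_G3=1 w_R=1
row2: w_G1=13/6 w_G3=-1 w_R=0
total: w_G1=19/6 w_G3=0 w_R=1
asked value: -1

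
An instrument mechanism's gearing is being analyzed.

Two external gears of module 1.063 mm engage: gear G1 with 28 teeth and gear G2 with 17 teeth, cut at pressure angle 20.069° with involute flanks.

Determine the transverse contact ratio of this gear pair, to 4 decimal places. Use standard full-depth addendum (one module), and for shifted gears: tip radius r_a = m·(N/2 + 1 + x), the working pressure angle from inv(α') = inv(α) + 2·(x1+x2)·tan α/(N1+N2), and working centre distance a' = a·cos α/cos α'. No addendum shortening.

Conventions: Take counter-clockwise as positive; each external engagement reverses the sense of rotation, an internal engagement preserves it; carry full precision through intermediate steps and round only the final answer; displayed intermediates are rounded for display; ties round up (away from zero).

1.5739

single-mesh involute tooth geometry (28T engaging 17T at module 1.063)
base radii: r_b1 = 13.978366, r_b2 = 8.486865
tip radii: r_a1 = 15.945000, r_a2 = 10.098500
no profile shift: α' = α, a' = a
action lengths: √(r_a1²−r_b1²) = 7.671266, √(r_a2²−r_b2²) = 5.472918
base pitch p_b = π·m·cos α = 3.136738
CR = (7.671266 + 5.472918 − 23.917500·sin 20.06900°)/3.136738 = 1.573882
contact ratio ≈ 1.5739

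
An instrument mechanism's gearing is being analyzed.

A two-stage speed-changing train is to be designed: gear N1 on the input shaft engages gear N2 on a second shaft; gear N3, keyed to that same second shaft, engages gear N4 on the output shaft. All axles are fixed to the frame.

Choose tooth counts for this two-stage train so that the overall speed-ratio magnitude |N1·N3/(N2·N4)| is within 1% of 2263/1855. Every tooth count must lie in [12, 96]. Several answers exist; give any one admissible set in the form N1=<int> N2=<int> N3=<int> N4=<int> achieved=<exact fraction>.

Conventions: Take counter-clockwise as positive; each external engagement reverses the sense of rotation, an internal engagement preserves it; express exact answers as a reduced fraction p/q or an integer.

design class (target 2263/1855): fixed-axis compound train
target = 2263/1855 in lowest terms: an exact hit needs N1·N3 = k·2263 and N2·N4 = k·1855 for one integer k, every count in [12, 96]; additionally prefer no 1:1 stage (N1 ≠ N2, N3 ≠ N4)
k = 1: N1·N3 = 2263 = 31·73, N2·N4 = 1855 = 35·53
achieved = 31·73/(35·53) = 2263/1855; |achieved − target| = 0 ≤ 2263/185500 ✓

N1=31 N2=35 N3=73 N4=53 achieved=2263/1855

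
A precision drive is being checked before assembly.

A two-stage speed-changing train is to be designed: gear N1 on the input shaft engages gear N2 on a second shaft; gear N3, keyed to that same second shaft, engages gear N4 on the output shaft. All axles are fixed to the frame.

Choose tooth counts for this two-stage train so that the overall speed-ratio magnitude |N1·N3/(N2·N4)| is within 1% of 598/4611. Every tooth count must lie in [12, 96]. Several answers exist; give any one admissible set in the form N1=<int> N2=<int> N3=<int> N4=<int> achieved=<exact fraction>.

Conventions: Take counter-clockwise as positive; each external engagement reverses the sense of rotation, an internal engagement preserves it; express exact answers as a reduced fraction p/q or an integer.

N1=13 N2=53 N3=46 N4=87 achieved=598/4611

class = fixed-axis compound train [2-stage, 598/4611 wanted]
target = 598/4611 in lowest terms: an exact hit needs N1·N3 = k·598 and N2·N4 = k·4611 for one integer k, every count in [12, 96]; additionally prefer no 1:1 stage (N1 ≠ N2, N3 ≠ N4)
k = 1: N1·N3 = 598 = 13·46, N2·N4 = 4611 = 53·87
achieved = 13·46/(53·87) = 598/4611; |achieved − target| = 0 ≤ 299/230550 ✓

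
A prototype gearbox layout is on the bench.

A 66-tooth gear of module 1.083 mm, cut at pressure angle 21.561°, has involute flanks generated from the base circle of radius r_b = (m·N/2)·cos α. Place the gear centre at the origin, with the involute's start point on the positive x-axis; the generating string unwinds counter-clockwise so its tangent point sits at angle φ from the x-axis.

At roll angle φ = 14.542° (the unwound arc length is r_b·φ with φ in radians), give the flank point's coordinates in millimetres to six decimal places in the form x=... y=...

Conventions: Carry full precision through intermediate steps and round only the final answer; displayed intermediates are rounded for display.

x=34.291610 y=0.179979

topology: single-mesh involute geometry — m = 1.083, N = 66
pitch radius r_p = m·N/2 = 1.083·66/2 = 35.739000
base radius r_b = r_p·cos α = 35.739000·cos 21.561° = 33.238229
roll angle φ = 14.542° = 0.25380578 rad
x = r_b·(cos φ + φ·sin φ) = 34.291610
y = r_b·(sin φ − φ·cos φ) = 0.179979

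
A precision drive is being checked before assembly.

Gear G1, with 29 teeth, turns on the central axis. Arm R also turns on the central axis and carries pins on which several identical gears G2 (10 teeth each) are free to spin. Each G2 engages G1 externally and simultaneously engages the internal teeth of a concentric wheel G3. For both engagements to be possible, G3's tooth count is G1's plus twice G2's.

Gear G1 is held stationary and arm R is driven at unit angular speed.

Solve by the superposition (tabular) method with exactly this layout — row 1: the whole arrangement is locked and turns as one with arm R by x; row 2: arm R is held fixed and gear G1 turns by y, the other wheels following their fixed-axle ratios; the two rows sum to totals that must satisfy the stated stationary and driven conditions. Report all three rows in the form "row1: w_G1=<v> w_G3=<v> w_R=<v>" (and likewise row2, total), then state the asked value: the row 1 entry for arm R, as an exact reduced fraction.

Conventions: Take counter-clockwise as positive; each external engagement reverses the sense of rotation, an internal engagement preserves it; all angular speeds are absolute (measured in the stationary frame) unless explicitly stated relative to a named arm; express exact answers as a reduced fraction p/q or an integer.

row1: w_G1=1 w_G3=1 w_R=1
row2: w_G1=-1 w_G3=29/49 w_R=0
total: w_G1=0 w_G3=78/49 w_R=1
asked value: 1

topology: planetary set — G1 29T / G2 10T / G3 49T, arm = carrier (Willis)
superposition row 1 [locked train]: every member turns x
superposition row 2 [arm held]: sun y, ring −(29/49)·y, arm 0
boundary: total ω_sun = x + y = 0 and total ω_arm = x = 1  ⇒  y = -1, x = 1
row 2 ring = −(29/49)·(-1) = 29/49
totals (row 1 + row 2): sun 1 + (-1) = 0, ring 1 + 29/49 = 78/49, arm 1 + 0 = 1
asked cell (row1, arm) = 1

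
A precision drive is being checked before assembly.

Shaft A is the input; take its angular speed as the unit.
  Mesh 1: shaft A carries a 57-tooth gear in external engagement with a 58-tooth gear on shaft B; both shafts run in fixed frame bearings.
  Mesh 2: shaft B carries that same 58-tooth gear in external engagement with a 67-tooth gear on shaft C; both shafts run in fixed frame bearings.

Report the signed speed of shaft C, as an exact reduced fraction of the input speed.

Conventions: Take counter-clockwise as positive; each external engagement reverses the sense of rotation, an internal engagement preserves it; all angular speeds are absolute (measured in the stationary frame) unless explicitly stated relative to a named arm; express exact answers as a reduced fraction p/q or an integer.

57/67

2-mesh fixed-axis compound train (all bearings frame-fixed)
mesh 1 [57T→58T]: |ω|/ω_in = 1×57/58 = 57/58, sense flips to −
mesh 2 [58T→67T]: |ω|/ω_in = (57/58)×58/67 = 57/67, sense flips to +
signed output speed (× input speed) = 57/67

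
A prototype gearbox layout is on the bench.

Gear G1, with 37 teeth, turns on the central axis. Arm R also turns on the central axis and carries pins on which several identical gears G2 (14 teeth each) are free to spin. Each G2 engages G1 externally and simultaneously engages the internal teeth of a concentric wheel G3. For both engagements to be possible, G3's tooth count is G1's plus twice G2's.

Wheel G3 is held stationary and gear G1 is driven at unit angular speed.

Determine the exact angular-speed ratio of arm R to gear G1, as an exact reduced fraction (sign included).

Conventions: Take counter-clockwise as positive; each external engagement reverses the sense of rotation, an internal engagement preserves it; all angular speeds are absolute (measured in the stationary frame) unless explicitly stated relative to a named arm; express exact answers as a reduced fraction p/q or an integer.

37/102

planetary set (37T centre, 14T on arm, 65T internal) — Willis relation
ring teeth: 37 + 2·14 = 65
37(ω_sun−ω_arm) = −65(ω_ring−ω_arm),  ω_ring = 0, ω_sun = 1
37(1−ω_arm) = −65(0−ω_arm)  ⇒  102·ω_arm = 37  ⇒  ω_arm = 37/102
ω_out/ω_in = 37/102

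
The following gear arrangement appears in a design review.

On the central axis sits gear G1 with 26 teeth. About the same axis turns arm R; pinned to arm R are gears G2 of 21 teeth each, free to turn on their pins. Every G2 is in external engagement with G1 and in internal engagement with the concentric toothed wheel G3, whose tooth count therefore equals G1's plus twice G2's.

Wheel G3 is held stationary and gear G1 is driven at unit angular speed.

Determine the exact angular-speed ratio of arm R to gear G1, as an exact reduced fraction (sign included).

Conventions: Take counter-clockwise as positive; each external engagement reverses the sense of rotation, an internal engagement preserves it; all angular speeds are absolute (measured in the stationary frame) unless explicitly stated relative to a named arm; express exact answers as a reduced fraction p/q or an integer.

recognized (axles ride arm R): planetary set, 26/21/68 teeth
ring teeth: 26 + 2·21 = 68
26(ω_sun−ω_arm) = −68(ω_ring−ω_arm),  ω_ring = 0, ω_sun = 1
26(1−ω_arm) = −68(0−ω_arm)  ⇒  94·ω_arm = 26  ⇒  ω_arm = 13/47
ω_out/ω_in = 13/47

13/47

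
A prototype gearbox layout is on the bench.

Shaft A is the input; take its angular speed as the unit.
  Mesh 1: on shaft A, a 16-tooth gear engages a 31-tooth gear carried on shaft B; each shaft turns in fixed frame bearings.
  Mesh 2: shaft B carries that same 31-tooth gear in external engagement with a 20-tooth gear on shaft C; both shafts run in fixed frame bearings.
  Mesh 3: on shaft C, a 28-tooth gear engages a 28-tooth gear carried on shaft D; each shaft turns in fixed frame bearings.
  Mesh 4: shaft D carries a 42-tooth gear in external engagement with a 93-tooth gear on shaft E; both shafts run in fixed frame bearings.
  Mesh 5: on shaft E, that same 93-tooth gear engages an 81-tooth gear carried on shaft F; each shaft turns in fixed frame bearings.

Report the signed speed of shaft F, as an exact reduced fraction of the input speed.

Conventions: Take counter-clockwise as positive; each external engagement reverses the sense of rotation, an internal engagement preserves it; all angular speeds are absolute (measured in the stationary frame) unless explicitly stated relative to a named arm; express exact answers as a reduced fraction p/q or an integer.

-56/135

5-mesh fixed-axis compound train (all bearings frame-fixed)
mesh 1 [16T→31T]: |ω|/ω_in = 1×16/31 = 16/31, sense flips to −
mesh 2 [31T→20T]: |ω|/ω_in = (16/31)×31/20 = 4/5, sense flips to +
mesh 3 [28T→28T]: |ω|/ω_in = (4/5)×28/28 = 4/5, sense flips to −
mesh 4 [42T→93T]: |ω|/ω_in = (4/5)×42/93 = 56/155, sense flips to +
mesh 5 [93T→81T]: |ω|/ω_in = (56/155)×93/81 = 56/135, sense flips to −
signed output speed (× input speed) = -56/135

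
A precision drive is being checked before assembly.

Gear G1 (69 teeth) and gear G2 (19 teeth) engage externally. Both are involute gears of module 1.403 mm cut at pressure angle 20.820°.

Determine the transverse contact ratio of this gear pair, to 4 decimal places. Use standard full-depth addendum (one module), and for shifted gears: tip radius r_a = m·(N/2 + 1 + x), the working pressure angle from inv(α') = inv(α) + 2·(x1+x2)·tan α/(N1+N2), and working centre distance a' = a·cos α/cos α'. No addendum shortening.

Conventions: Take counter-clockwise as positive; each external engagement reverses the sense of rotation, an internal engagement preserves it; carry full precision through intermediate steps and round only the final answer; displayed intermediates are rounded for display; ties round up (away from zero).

class = single-mesh tooth geometry [involute pair 69T × 19T, m = 1.403]
base radii: r_b1 = 45.242832, r_b2 = 12.458171
tip radii: r_a1 = 49.806500, r_a2 = 14.731500
no profile shift: α' = α, a' = a
action lengths: √(r_a1²−r_b1²) = 20.827232, √(r_a2²−r_b2²) = 7.862001
base pitch p_b = π·m·cos α = 4.119842
CR = (20.827232 + 7.862001 − 61.732000·sin 20.82000°)/4.119842 = 1.637837
contact ratio ≈ 1.6378

1.6378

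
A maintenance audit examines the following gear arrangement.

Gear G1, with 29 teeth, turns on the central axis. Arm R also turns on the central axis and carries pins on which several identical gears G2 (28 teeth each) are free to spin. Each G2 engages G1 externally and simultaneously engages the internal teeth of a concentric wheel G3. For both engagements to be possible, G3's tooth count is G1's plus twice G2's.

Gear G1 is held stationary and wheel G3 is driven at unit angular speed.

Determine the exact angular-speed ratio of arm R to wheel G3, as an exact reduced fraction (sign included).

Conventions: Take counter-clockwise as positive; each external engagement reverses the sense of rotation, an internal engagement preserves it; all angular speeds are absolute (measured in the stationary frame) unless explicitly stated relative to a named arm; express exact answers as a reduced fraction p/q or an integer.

planetary set (29T centre, 28T on arm, 85T internal) — Willis relation
ring teeth: 29 + 2·28 = 85
29(ω_sun−ω_arm) = −85(ω_ring−ω_arm),  ω_sun = 0, ω_ring = 1
29(0−ω_arm) = −85(1−ω_arm)  ⇒  114·ω_arm = 85  ⇒  ω_arm = 85/114
ω_out/ω_in = 85/114

85/114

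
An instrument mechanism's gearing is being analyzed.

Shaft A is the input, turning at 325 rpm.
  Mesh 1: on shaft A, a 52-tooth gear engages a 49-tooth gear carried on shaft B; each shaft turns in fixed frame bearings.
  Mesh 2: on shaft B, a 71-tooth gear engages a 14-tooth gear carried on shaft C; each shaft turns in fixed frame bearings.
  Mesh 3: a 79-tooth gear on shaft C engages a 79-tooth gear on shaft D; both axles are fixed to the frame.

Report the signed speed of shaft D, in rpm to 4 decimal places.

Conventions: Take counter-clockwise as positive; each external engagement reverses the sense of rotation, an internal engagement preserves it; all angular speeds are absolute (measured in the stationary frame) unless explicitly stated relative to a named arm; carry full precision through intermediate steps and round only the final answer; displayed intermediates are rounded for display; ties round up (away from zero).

-1749.1254 rpm

class = fixed-axis compound train [3 meshes; 3 ratios multiply, 3 sense flips]
mesh 1 [52T→49T]: ω = 325.0000×52/49 = 344.8980 rpm, sense flips to −
mesh 2 [71T→14T]: ω = 344.8980×71/14 = 1749.1254 rpm, sense flips to +
mesh 3 [79T→79T]: ω = 1749.1254×79/79 = 1749.1254 rpm, sense flips to −
signed output speed = -1749.1254 rpm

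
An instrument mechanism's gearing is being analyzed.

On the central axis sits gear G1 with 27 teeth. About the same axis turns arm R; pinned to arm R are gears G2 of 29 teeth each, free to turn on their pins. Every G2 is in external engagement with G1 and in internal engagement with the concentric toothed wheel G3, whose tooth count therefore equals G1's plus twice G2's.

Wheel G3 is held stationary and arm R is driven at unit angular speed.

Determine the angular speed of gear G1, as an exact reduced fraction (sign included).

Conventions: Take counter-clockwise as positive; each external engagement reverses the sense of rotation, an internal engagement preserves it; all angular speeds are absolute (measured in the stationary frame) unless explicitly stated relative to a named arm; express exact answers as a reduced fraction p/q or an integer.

planetary set (27T centre, 29T on arm, 85T internal) — Willis relation
ring teeth: 27 + 2·29 = 85
27(ω_sun−ω_arm) = −85(ω_ring−ω_arm),  ω_ring = 0, ω_arm = 1
ω_sun = 1 − (85/27)(0−1) = 112/27
exact speed ratio = 112/27

112/27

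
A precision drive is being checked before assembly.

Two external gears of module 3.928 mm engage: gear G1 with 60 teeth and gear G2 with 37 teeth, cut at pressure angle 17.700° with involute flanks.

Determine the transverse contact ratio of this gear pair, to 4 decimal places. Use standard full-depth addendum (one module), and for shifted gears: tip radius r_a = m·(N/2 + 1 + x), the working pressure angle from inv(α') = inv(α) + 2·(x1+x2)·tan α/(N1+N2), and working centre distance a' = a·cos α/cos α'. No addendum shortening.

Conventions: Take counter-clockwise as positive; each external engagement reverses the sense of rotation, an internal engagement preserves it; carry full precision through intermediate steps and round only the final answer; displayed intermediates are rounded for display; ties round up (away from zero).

1.8735

topology: single-mesh involute geometry — m = 3.928, 60T/37T pair
base radii: r_b1 = 112.261629, r_b2 = 69.228005
tip radii: r_a1 = 121.768000, r_a2 = 76.596000
no profile shift: α' = α, a' = a
action lengths: √(r_a1²−r_b1²) = 47.167494, √(r_a2²−r_b2²) = 32.778508
base pitch p_b = π·m·cos α = 11.756010
CR = (47.167494 + 32.778508 − 190.508000·sin 17.70000°)/11.756010 = 1.873533
contact ratio ≈ 1.8735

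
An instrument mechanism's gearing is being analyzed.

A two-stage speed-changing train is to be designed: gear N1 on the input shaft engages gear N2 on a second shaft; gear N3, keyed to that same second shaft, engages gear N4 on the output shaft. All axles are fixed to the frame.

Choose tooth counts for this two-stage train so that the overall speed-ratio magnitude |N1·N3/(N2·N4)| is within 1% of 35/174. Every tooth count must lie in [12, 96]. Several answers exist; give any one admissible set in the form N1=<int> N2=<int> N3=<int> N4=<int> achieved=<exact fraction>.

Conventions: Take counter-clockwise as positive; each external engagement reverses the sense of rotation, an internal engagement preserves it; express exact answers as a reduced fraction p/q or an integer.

design class (target 35/174): fixed-axis compound train
target = 35/174 in lowest terms: an exact hit needs N1·N3 = k·35 and N2·N4 = k·174 for one integer k, every count in [12, 96]; additionally prefer no 1:1 stage (N1 ≠ N2, N3 ≠ N4)
k = 1…5: no 1:1-free in-range split of k·35 and k·174 into factor pairs; take k = 6
k = 6: N1·N3 = 210 = 14·15, N2·N4 = 1044 = 12·87
achieved = 14·15/(12·87) = 35/174; |achieved − target| = 0 ≤ 7/3480 ✓

N1=14 N2=12 N3=15 N4=87 achieved=35/174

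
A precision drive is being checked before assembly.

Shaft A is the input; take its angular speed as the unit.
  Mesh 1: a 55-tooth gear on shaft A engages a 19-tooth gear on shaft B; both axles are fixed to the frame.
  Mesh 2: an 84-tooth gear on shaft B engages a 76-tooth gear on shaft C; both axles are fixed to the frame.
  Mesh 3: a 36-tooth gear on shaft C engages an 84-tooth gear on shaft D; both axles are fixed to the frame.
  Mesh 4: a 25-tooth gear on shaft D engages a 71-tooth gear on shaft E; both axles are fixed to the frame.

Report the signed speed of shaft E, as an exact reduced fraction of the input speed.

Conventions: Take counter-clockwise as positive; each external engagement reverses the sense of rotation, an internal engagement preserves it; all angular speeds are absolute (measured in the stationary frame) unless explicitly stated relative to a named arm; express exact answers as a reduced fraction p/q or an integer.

4-mesh fixed-axis compound train (all bearings frame-fixed)
mesh 1 [55T→19T]: |ω|/ω_in = 1×55/19 = 55/19, sense flips to −
mesh 2 [84T→76T]: |ω|/ω_in = (55/19)×84/76 = 1155/361, sense flips to +
mesh 3 [36T→84T]: |ω|/ω_in = (1155/361)×36/84 = 495/361, sense flips to −
mesh 4 [25T→71T]: |ω|/ω_in = (495/361)×25/71 = 12375/25631, sense flips to +
signed output speed (× input speed) = 12375/25631

12375/25631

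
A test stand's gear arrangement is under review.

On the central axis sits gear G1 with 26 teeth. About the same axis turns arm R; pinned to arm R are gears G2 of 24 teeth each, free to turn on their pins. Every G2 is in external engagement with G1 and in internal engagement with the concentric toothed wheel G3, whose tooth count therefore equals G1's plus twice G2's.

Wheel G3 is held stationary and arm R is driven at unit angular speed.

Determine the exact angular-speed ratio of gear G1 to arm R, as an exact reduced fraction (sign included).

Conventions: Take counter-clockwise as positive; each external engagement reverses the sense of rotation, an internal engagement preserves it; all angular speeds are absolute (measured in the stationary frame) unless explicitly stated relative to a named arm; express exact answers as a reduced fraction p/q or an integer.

topology: planetary set — G1 26T / G2 24T / G3 74T, arm = carrier (Willis)
ring teeth: 26 + 2·24 = 74
26(ω_sun−ω_arm) = −74(ω_ring−ω_arm),  ω_ring = 0, ω_arm = 1
ω_sun = 1 − (74/26)(0−1) = 50/13
ω_out/ω_in = 50/13

50/13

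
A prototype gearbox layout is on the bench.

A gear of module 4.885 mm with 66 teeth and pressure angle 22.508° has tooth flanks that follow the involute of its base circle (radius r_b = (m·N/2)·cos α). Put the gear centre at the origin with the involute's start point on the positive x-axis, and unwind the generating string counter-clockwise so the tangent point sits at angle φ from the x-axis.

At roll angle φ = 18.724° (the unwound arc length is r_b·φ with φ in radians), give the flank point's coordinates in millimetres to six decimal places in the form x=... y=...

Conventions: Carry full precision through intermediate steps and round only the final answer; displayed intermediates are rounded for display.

single-mesh involute tooth geometry (66T wheel at module 4.885)
pitch radius r_p = m·N/2 = 4.885·66/2 = 161.205000
base radius r_b = r_p·cos α = 161.205000·cos 22.508° = 148.925385
roll angle φ = 18.724° = 0.32679545 rad
x = r_b·(cos φ + φ·sin φ) = 156.666588
y = r_b·(sin φ − φ·cos φ) = 1.714077

x=156.666588 y=1.714077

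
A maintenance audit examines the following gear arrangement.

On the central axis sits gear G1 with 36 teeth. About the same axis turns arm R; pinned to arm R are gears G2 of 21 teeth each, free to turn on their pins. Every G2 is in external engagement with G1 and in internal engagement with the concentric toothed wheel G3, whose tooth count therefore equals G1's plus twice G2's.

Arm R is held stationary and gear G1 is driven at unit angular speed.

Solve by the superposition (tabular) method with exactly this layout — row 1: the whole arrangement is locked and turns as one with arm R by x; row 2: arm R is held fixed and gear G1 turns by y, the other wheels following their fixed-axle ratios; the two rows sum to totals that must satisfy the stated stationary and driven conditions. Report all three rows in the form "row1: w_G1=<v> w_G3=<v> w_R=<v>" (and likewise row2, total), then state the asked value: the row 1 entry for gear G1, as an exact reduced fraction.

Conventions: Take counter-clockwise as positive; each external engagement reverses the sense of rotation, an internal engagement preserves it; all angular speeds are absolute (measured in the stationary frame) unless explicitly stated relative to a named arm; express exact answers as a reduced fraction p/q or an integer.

row1: w_G1=0 w_G3=0 w_R=0
row2: w_G1=1 w_G3=-6/13 w_R=0
total: w_G1=1 w_G3=-6/13 w_R=0
asked value: 0

class = planetary set [G3 = 36+2·21 = 78; Willis about the carrier]
row 1 (train locked, turned with arm): all members turn x
superposition row 2 [arm held]: sun y, ring −(36/78)·y, arm 0
boundary: total ω_arm = x = 0 and total ω_sun = x + y = 1  ⇒  y = 1, x = 0
row 2 ring = −(36/78)·1 = -6/13
totals (row 1 + row 2): sun 0 + 1 = 1, ring 0 + (-6/13) = -6/13, arm 0 + 0 = 0
asked cell (row1, sun) = 0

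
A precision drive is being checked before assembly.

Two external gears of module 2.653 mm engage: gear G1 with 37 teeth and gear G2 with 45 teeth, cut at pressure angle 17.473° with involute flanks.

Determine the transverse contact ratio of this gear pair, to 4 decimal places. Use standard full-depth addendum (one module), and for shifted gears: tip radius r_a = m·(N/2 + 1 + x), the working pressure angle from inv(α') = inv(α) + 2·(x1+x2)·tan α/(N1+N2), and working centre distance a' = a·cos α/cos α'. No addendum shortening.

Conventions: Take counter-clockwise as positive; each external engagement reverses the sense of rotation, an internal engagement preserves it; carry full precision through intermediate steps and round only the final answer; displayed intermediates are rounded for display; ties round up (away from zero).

single-mesh involute tooth geometry (37T engaging 45T at module 2.653)
base radii: r_b1 = 46.815855, r_b2 = 56.938201
tip radii: r_a1 = 51.733500, r_a2 = 62.345500
no profile shift: α' = α, a' = a
action lengths: √(r_a1²−r_b1²) = 22.014331, √(r_a2²−r_b2²) = 25.396901
base pitch p_b = π·m·cos α = 7.950073
CR = (22.014331 + 25.396901 − 108.773000·sin 17.47300°)/7.950073 = 1.855511
contact ratio ≈ 1.8555

1.8555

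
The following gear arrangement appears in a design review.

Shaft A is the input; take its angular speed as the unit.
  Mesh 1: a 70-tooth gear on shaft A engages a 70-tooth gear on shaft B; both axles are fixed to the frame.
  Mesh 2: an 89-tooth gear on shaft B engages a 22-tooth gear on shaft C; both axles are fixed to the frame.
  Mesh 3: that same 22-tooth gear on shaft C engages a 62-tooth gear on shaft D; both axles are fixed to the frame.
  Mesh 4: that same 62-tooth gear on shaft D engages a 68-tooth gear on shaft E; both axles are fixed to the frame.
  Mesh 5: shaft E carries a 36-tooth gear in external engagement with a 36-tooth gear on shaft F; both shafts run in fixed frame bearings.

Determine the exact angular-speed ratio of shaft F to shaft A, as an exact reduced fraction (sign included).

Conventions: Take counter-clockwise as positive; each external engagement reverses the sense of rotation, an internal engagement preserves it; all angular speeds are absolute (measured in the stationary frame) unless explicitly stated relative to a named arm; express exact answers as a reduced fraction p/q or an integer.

class = fixed-axis compound train [5 meshes; 5 ratios multiply, 5 sense flips]
mesh 1 [70T→70T]: running ratio 1, sense −
mesh 2 [89T→22T]: running ratio 89/22, sense +
mesh 3 [22T→62T]: running ratio 89/62, sense −
mesh 4 [62T→68T]: running ratio 89/68, sense +
mesh 5 [36T→36T]: running ratio 89/68, sense −
ω_out/ω_in = -89/68

-89/68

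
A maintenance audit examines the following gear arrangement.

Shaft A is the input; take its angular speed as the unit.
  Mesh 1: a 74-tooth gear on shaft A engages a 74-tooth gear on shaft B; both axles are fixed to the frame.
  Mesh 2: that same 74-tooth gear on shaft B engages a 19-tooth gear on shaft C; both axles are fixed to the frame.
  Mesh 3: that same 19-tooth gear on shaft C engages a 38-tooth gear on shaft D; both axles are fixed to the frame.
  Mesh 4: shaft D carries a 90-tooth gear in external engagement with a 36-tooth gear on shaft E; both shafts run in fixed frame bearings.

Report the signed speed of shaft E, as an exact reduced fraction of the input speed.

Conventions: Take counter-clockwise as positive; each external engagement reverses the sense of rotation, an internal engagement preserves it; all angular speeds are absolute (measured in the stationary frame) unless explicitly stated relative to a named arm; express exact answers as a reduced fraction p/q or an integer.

4-mesh fixed-axis compound train (all bearings frame-fixed)
mesh 1 [74T→74T]: |ω|/ω_in = 1×74/74 = 1, sense flips to −
mesh 2 [74T→19T]: |ω|/ω_in = 1×74/19 = 74/19, sense flips to +
mesh 3 [19T→38T]: |ω|/ω_in = (74/19)×19/38 = 37/19, sense flips to −
mesh 4 [90T→36T]: |ω|/ω_in = (37/19)×90/36 = 185/38, sense flips to +
signed output speed (× input speed) = 185/38

185/38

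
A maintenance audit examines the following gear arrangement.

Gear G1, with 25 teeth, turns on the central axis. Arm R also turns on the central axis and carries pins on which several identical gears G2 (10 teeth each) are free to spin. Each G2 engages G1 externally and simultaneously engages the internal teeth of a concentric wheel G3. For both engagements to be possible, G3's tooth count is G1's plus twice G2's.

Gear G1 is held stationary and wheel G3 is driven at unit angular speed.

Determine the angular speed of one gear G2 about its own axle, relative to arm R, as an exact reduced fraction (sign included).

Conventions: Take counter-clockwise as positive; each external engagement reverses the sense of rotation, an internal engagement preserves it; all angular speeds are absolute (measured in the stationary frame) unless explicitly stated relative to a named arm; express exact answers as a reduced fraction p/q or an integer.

45/28

class = planetary set [G3 = 25+2·10 = 45; Willis about the carrier]
ring teeth: 25 + 2·10 = 45
25(ω_sun−ω_arm) = −45(ω_ring−ω_arm),  ω_sun = 0, ω_ring = 1
25(0−ω_arm) = −45(1−ω_arm)  ⇒  70·ω_arm = 45  ⇒  ω_arm = 9/14
sun–planet mesh: 25·(0−9/14) = −10·(ω_p−ω_arm)  ⇒  ω_p−ω_arm = 45/28
exact speed ratio = 45/28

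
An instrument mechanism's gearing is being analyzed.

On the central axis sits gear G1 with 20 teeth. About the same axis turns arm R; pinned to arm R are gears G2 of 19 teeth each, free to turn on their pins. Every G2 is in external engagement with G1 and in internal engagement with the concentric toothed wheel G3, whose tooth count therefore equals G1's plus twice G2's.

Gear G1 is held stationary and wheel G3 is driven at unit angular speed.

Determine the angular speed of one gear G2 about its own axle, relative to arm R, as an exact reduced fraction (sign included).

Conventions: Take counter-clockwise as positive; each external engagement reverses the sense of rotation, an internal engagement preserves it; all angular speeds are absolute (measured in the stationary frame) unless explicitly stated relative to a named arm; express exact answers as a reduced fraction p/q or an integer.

topology: planetary set — G1 20T / G2 19T / G3 58T, arm = carrier (Willis)
ring teeth: 20 + 2·19 = 58
20(ω_sun−ω_arm) = −58(ω_ring−ω_arm),  ω_sun = 0, ω_ring = 1
20(0−ω_arm) = −58(1−ω_arm)  ⇒  78·ω_arm = 58  ⇒  ω_arm = 29/39
sun–planet mesh: 20·(0−29/39) = −19·(ω_p−ω_arm)  ⇒  ω_p−ω_arm = 580/741
exact speed ratio = 580/741

580/741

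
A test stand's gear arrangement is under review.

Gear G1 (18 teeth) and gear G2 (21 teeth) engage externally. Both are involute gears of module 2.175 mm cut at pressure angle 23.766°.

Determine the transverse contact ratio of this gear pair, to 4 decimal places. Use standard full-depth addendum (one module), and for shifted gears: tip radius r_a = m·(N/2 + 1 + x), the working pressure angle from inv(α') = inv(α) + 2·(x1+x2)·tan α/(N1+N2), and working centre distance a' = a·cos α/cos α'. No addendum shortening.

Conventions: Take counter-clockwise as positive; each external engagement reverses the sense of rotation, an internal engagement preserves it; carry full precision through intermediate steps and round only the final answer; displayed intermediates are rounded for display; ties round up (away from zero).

recognized (one external pair, fixed centres): single-mesh tooth geometry, m = 2.175, N1 = 18, N2 = 21
base radii: r_b1 = 17.915020, r_b2 = 20.900857
tip radii: r_a1 = 21.750000, r_a2 = 25.012500
no profile shift: α' = α, a' = a
action lengths: √(r_a1²−r_b1²) = 12.333473, √(r_a2²−r_b2²) = 13.739700
base pitch p_b = π·m·cos α = 6.253522
CR = (12.333473 + 13.739700 − 42.412500·sin 23.76600°)/6.253522 = 1.436125
contact ratio ≈ 1.4361

1.4361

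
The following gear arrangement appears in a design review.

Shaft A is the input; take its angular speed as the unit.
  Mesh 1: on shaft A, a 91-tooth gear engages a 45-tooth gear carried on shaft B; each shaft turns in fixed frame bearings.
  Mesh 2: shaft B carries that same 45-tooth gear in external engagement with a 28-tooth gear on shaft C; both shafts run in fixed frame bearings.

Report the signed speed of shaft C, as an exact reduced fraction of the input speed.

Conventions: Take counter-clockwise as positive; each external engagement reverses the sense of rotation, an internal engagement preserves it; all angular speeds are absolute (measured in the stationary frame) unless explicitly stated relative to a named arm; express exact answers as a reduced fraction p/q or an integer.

2-mesh fixed-axis compound train (all bearings frame-fixed)
mesh 1 [91T→45T]: |ω|/ω_in = 1×91/45 = 91/45, sense flips to −
mesh 2 [45T→28T]: |ω|/ω_in = (91/45)×45/28 = 13/4, sense flips to +
signed output speed (× input speed) = 13/4

13/4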